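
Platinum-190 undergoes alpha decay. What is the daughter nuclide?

Alpha decay: mass number changes by -4, atomic number by -2.
A: 190 − 4 = 186; Z: 78 − 2 = 76.
Z = 76 is osmium, so the daughter is osmium-186.

Os-186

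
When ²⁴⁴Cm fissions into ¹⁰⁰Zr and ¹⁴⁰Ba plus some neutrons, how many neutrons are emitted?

4

Conserve mass number: 244 = 100 + 140 + k, so k = 244 − 240 = 4.
Check atomic number: 96 = 40 + 56 + 0 = 96. ✓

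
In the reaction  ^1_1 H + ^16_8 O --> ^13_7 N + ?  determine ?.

alpha particle

Conserve mass number: 1 + 16 = 13 + A, so A = 4.
Conserve atomic number: 1 + 8 = 7 + Z, so Z = 2.
A = 4 and Z = 2 is ^4_2 He — an alpha particle.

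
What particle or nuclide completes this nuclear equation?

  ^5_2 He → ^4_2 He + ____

neutron

Conserve mass number: 5 = 4 + A, so A = 1.
Conserve atomic number: 2 = 2 + Z, so Z = 0.
A = 1 and Z = 0 is ^1_0 n — a neutron.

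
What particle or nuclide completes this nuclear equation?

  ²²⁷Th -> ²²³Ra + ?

Conserve mass number: 227 = 223 + A, so A = 4.
Conserve atomic number: 90 = 88 + Z, so Z = 2.
A = 4 and Z = 2 is ⁴He — an alpha particle.

alpha particle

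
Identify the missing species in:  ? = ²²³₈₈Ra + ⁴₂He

Conserve mass number: A = 223 + 4, so A = 227.
Conserve atomic number: Z = 88 + 2, so Z = 90.
Z = 90 is thorium, so the species is ²²⁷₉₀Th.

Th-227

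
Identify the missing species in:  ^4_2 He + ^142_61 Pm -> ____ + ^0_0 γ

Eu-146

Conserve mass number: 4 + 142 = A + 0, so A = 146.
Conserve atomic number: 2 + 61 = Z + 0, so Z = 63.
Z = 63 is europium, so the species is ^146_63 Eu.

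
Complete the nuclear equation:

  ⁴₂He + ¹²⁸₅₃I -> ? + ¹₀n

Cs-131

Conserve mass number: 4 + 128 = A + 1, so A = 131.
Conserve atomic number: 2 + 53 = Z + 0, so Z = 55.
Z = 55 is caesium, so the species is ¹³¹₅₅Cs.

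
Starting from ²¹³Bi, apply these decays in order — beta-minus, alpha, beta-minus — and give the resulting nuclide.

Start: (A, Z) = (213, 83).
After β⁻: (213, 84).
After α: (209, 82).
After β⁻: (209, 83).
Z = 83 is bismuth.

Bi-209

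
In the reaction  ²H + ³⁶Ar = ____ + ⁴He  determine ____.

Cl-34

Conserve mass number: 2 + 36 = A + 4, so A = 34.
Conserve atomic number: 1 + 18 = Z + 2, so Z = 17.
Z = 17 is chlorine, so the species is ³⁴Cl.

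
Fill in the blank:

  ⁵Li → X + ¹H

Conserve mass number: 5 = A + 1, so A = 4.
Conserve atomic number: 3 = Z + 1, so Z = 2.
A = 4 and Z = 2 is ⁴He — an alpha particle.

He-4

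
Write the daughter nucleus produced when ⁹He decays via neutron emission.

He-8

Neutron emission: mass number changes by -1, atomic number by +0.
A: 9 − 1 = 8; Z: 2 = 2.
Z = 2 is helium, so the daughter is ⁸He.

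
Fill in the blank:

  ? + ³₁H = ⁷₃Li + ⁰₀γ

alpha particle

Conserve mass number: A + 3 = 7 + 0, so A = 4.
Conserve atomic number: Z + 1 = 3 + 0, so Z = 2.
A = 4 and Z = 2 is ⁴₂He — an alpha particle.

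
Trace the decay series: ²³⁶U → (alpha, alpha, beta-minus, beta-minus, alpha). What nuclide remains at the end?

Start: (A, Z) = (236, 92).
After α: (232, 90).
After α: (228, 88).
After β⁻: (228, 89).
After β⁻: (228, 90).
After α: (224, 88).
Z = 88 is radium.

Ra-224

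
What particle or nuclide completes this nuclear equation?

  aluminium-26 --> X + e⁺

Mg-26

Conserve mass number: 26 = A + 0, so A = 26.
Conserve atomic number: 13 = Z + 1, so Z = 12.
Z = 12 is magnesium, so the species is magnesium-26.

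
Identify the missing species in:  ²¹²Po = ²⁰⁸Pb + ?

Conserve mass number: 212 = 208 + A, so A = 4.
Conserve atomic number: 84 = 82 + Z, so Z = 2.
A = 4 and Z = 2 is ⁴He — an alpha particle.

alpha particle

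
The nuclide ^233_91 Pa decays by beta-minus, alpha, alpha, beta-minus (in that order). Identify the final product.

Start: (A, Z) = (233, 91).
After β⁻: (233, 92).
After α: (229, 90).
After α: (225, 88).
After β⁻: (225, 89).
Z = 89 is actinium.

Ac-225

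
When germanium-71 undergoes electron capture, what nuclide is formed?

Ga-71

Electron capture: mass number changes by +0, atomic number by -1.
A: 71 = 71; Z: 32 − 1 = 31.
Z = 31 is gallium, so the daughter is gallium-71.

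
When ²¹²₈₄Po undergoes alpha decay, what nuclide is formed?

Alpha decay: mass number changes by -4, atomic number by -2.
A: 212 − 4 = 208; Z: 84 − 2 = 82.
Z = 82 is lead, so the daughter is ²⁰⁸₈₂Pb.

Pb-208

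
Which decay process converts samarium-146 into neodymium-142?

ΔA = 142 − 146 = -4; ΔZ = 60 − 62 = -2.
A drops by 4 and Z drops by 2 — the signature of alpha emission.

alpha decay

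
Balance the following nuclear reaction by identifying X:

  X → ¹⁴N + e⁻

Conserve mass number: A = 14 + 0, so A = 14.
Conserve atomic number: Z = 7 − 1, so Z = 6.
Z = 6 is carbon, so the species is ¹⁴C.

C-14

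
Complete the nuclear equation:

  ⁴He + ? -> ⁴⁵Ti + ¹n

Ca-42

Conserve mass number: 4 + A = 45 + 1, so A = 42.
Conserve atomic number: 2 + Z = 22 + 0, so Z = 20.
Z = 20 is calcium, so the species is ⁴²Ca.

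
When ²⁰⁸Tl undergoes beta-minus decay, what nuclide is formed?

Pb-208

Beta-minus decay: mass number changes by +0, atomic number by +1.
A: 208 = 208; Z: 81 + 1 = 82.
Z = 82 is lead, so the daughter is ²⁰⁸Pb.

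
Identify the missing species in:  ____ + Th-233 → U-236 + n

Conserve mass number: A + 233 = 236 + 1, so A = 4.
Conserve atomic number: Z + 90 = 92 + 0, so Z = 2.
A = 4 and Z = 2 is He-4 — an alpha particle.

alpha particle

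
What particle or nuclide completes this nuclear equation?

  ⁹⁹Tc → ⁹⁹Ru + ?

beta-minus particle

Conserve mass number: 99 = 99 + A, so A = 0.
Conserve atomic number: 43 = 44 + Z, so Z = -1.
A = 0 and Z = -1 is e⁻ — a beta-minus particle.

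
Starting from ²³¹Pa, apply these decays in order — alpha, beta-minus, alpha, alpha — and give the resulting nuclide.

Rn-219

Start: (A, Z) = (231, 91).
After α: (227, 89).
After β⁻: (227, 90).
After α: (223, 88).
After α: (219, 86).
Z = 86 is radon.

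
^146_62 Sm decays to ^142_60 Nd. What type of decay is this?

alpha decay

ΔA = 142 − 146 = -4; ΔZ = 60 − 62 = -2.
A drops by 4 and Z drops by 2 — the signature of alpha emission.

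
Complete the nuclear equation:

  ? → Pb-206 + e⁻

Conserve mass number: A = 206 + 0, so A = 206.
Conserve atomic number: Z = 82 − 1, so Z = 81.
Z = 81 is thallium, so the species is Tl-206.

Tl-206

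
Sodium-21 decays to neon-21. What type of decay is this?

ΔA = 21 − 21 = 0; ΔZ = 10 − 11 = -1.
A is unchanged and Z drops by 1 — a proton has become a neutron (β⁺ emission or electron capture).

beta-plus decay or electron capture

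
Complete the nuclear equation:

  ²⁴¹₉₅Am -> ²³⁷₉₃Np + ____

alpha particle

Conserve mass number: 241 = 237 + A, so A = 4.
Conserve atomic number: 95 = 93 + Z, so Z = 2.
A = 4 and Z = 2 is ⁴₂He — an alpha particle.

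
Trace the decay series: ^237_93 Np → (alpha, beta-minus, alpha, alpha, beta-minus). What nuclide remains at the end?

Ac-225

Start: (A, Z) = (237, 93).
After α: (233, 91).
After β⁻: (233, 92).
After α: (229, 90).
After α: (225, 88).
After β⁻: (225, 89).
Z = 89 is actinium.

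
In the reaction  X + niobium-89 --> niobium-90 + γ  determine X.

neutron

Conserve mass number: A + 89 = 90 + 0, so A = 1.
Conserve atomic number: Z + 41 = 41 + 0, so Z = 0.
A = 1 and Z = 0 is neutron — a neutron.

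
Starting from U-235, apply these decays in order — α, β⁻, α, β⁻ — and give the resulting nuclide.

Th-227

Start: (A, Z) = (235, 92).
After α: (231, 90).
After β⁻: (231, 91).
After α: (227, 89).
After β⁻: (227, 90).
Z = 90 is thorium.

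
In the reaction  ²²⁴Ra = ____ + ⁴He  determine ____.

Rn-220

Conserve mass number: 224 = A + 4, so A = 220.
Conserve atomic number: 88 = Z + 2, so Z = 86.
Z = 86 is radon, so the species is ²²⁰Rn.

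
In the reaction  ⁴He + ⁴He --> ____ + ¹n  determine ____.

Conserve mass number: 4 + 4 = A + 1, so A = 7.
Conserve atomic number: 2 + 2 = Z + 0, so Z = 4.
Z = 4 is beryllium, so the species is ⁷Be.

Be-7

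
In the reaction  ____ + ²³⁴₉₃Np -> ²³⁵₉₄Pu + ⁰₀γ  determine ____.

Conserve mass number: A + 234 = 235 + 0, so A = 1.
Conserve atomic number: Z + 93 = 94 + 0, so Z = 1.
A = 1 and Z = 1 is ¹₁H — a proton.

proton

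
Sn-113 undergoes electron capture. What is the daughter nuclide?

Electron capture: mass number changes by +0, atomic number by -1.
A: 113 = 113; Z: 50 − 1 = 49.
Z = 49 is indium, so the daughter is In-113.

In-113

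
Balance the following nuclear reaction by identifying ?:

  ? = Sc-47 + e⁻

Conserve mass number: A = 47 + 0, so A = 47.
Conserve atomic number: Z = 21 − 1, so Z = 20.
Z = 20 is calcium, so the species is Ca-47.

Ca-47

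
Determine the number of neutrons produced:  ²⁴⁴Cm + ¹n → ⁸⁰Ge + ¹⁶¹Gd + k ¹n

4

Conserve mass number: 245 = 80 + 161 + k, so k = 245 − 241 = 4.
Check atomic number: 96 = 32 + 64 + 0 = 96. ✓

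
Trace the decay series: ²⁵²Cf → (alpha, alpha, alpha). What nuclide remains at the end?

U-240

Start: (A, Z) = (252, 98).
After α: (248, 96).
After α: (244, 94).
After α: (240, 92).
Z = 92 is uranium.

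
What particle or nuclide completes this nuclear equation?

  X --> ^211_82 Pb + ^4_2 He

Conserve mass number: A = 211 + 4, so A = 215.
Conserve atomic number: Z = 82 + 2, so Z = 84.
Z = 84 is polonium, so the species is ^215_84 Po.

Po-215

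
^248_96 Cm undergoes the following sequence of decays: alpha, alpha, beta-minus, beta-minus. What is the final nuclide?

Pu-240

Start: (A, Z) = (248, 96).
After α: (244, 94).
After α: (240, 92).
After β⁻: (240, 93).
After β⁻: (240, 94).
Z = 94 is plutonium.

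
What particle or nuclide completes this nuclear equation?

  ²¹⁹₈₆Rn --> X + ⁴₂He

Conserve mass number: 219 = A + 4, so A = 215.
Conserve atomic number: 86 = Z + 2, so Z = 84.
Z = 84 is polonium, so the species is ²¹⁵₈₄Po.

Po-215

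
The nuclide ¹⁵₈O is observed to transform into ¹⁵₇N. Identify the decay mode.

ΔA = 15 − 15 = 0; ΔZ = 7 − 8 = -1.
A is unchanged and Z drops by 1 — a proton has become a neutron (β⁺ emission or electron capture).

beta-plus decay or electron capture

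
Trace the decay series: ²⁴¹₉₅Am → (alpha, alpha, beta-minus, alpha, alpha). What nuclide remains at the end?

Ra-225

Start: (A, Z) = (241, 95).
After α: (237, 93).
After α: (233, 91).
After β⁻: (233, 92).
After α: (229, 90).
After α: (225, 88).
Z = 88 is radium.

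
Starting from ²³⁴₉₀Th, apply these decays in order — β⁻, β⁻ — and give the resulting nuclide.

U-234

Start: (A, Z) = (234, 90).
After β⁻: (234, 91).
After β⁻: (234, 92).
Z = 92 is uranium.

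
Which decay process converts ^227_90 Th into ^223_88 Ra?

alpha decay

ΔA = 223 − 227 = -4; ΔZ = 88 − 90 = -2.
A drops by 4 and Z drops by 2 — the signature of alpha emission.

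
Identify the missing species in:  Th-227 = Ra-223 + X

alpha particle

Conserve mass number: 227 = 223 + A, so A = 4.
Conserve atomic number: 90 = 88 + Z, so Z = 2.
A = 4 and Z = 2 is He-4 — an alpha particle.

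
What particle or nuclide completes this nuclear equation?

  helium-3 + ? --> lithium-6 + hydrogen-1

Conserve mass number: 3 + A = 6 + 1, so A = 4.
Conserve atomic number: 2 + Z = 3 + 1, so Z = 2.
A = 4 and Z = 2 is helium-4 — an alpha particle.

alpha particle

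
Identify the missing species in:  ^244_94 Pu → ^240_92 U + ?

Conserve mass number: 244 = 240 + A, so A = 4.
Conserve atomic number: 94 = 92 + Z, so Z = 2.
A = 4 and Z = 2 is ^4_2 He — an alpha particle.

alpha particle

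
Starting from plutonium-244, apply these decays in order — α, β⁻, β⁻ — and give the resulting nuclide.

Start: (A, Z) = (244, 94).
After α: (240, 92).
After β⁻: (240, 93).
After β⁻: (240, 94).
Z = 94 is plutonium.

Pu-240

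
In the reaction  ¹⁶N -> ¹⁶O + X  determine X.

Conserve mass number: 16 = 16 + A, so A = 0.
Conserve atomic number: 7 = 8 + Z, so Z = -1.
A = 0 and Z = -1 is e⁻ — a beta-minus particle.

beta-minus particle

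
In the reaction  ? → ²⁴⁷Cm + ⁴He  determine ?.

Conserve mass number: A = 247 + 4, so A = 251.
Conserve atomic number: Z = 96 + 2, so Z = 98.
Z = 98 is californium, so the species is ²⁵¹Cf.

Cf-251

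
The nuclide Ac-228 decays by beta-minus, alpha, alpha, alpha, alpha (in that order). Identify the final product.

Pb-212

Start: (A, Z) = (228, 89).
After β⁻: (228, 90).
After α: (224, 88).
After α: (220, 86).
After α: (216, 84).
After α: (212, 82).
Z = 82 is lead.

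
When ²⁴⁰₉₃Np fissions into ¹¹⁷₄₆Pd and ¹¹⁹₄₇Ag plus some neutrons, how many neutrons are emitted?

Conserve mass number: 240 = 117 + 119 + k, so k = 240 − 236 = 4.
Check atomic number: 93 = 46 + 47 + 0 = 93. ✓

4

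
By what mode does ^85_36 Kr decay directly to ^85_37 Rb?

beta-minus decay

ΔA = 85 − 85 = 0; ΔZ = 37 − 36 = +1.
A is unchanged and Z rises by 1 — a neutron has become a proton (β⁻ decay).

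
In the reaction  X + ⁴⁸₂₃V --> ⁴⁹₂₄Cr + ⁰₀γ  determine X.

Conserve mass number: A + 48 = 49 + 0, so A = 1.
Conserve atomic number: Z + 23 = 24 + 0, so Z = 1.
A = 1 and Z = 1 is ¹₁H — a proton.

proton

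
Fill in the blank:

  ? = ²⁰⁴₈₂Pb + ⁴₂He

Conserve mass number: A = 204 + 4, so A = 208.
Conserve atomic number: Z = 82 + 2, so Z = 84.
Z = 84 is polonium, so the species is ²⁰⁸₈₄Po.

Po-208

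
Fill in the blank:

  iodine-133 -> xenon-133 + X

Conserve mass number: 133 = 133 + A, so A = 0.
Conserve atomic number: 53 = 54 + Z, so Z = -1.
A = 0 and Z = -1 is e⁻ — a beta-minus particle.

beta-minus particle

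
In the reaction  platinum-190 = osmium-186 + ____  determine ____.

Conserve mass number: 190 = 186 + A, so A = 4.
Conserve atomic number: 78 = 76 + Z, so Z = 2.
A = 4 and Z = 2 is helium-4 — an alpha particle.

alpha particle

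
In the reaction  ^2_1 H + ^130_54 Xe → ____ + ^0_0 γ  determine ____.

Cs-132

Conserve mass number: 2 + 130 = A + 0, so A = 132.
Conserve atomic number: 1 + 54 = Z + 0, so Z = 55.
Z = 55 is caesium, so the species is ^132_55 Cs.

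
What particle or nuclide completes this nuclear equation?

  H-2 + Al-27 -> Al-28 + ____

proton

Conserve mass number: 2 + 27 = 28 + A, so A = 1.
Conserve atomic number: 1 + 13 = 13 + Z, so Z = 1.
A = 1 and Z = 1 is H-1 — a proton.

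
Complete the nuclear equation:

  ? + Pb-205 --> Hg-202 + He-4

neutron

Conserve mass number: A + 205 = 202 + 4, so A = 1.
Conserve atomic number: Z + 82 = 80 + 2, so Z = 0.
A = 1 and Z = 0 is n — a neutron.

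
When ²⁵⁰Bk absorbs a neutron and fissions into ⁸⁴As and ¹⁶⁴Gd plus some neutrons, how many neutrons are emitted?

Conserve mass number: 251 = 84 + 164 + k, so k = 251 − 248 = 3.
Check atomic number: 97 = 33 + 64 + 0 = 97. ✓

3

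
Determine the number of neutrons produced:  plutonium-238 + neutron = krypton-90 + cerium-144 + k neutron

5

Conserve mass number: 239 = 90 + 144 + k, so k = 239 − 234 = 5.
Check atomic number: 94 = 36 + 58 + 0 = 94. ✓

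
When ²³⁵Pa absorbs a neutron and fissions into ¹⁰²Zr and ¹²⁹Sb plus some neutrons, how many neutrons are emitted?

5

Conserve mass number: 236 = 102 + 129 + k, so k = 236 − 231 = 5.
Check atomic number: 91 = 40 + 51 + 0 = 91. ✓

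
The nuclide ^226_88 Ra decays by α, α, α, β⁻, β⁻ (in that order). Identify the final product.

Po-214

Start: (A, Z) = (226, 88).
After α: (222, 86).
After α: (218, 84).
After α: (214, 82).
After β⁻: (214, 83).
After β⁻: (214, 84).
Z = 84 is polonium.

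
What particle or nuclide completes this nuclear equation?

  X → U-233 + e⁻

Pa-233

Conserve mass number: A = 233 + 0, so A = 233.
Conserve atomic number: Z = 92 − 1, so Z = 91.
Z = 91 is protactinium, so the species is Pa-233.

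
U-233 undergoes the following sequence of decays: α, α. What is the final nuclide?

Start: (A, Z) = (233, 92).
After α: (229, 90).
After α: (225, 88).
Z = 88 is radium.

Ra-225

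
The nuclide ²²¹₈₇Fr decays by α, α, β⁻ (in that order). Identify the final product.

Start: (A, Z) = (221, 87).
After α: (217, 85).
After α: (213, 83).
After β⁻: (213, 84).
Z = 84 is polonium.

Po-213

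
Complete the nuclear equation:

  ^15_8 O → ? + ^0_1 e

N-15

Conserve mass number: 15 = A + 0, so A = 15.
Conserve atomic number: 8 = Z + 1, so Z = 7.
Z = 7 is nitrogen, so the species is ^15_7 N.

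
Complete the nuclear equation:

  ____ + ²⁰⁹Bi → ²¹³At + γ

alpha particle

Conserve mass number: A + 209 = 213 + 0, so A = 4.
Conserve atomic number: Z + 83 = 85 + 0, so Z = 2.
A = 4 and Z = 2 is ⁴He — an alpha particle.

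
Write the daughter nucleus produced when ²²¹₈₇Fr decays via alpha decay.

Alpha decay: mass number changes by -4, atomic number by -2.
A: 221 − 4 = 217; Z: 87 − 2 = 85.
Z = 85 is astatine, so the daughter is ²¹⁷₈₅At.

At-217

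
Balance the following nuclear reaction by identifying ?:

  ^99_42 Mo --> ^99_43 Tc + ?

Conserve mass number: 99 = 99 + A, so A = 0.
Conserve atomic number: 42 = 43 + Z, so Z = -1.
A = 0 and Z = -1 is ^0_-1 e — a beta-minus particle.

beta-minus particle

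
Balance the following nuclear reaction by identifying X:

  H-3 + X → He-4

proton

Conserve mass number: 3 + A = 4, so A = 1.
Conserve atomic number: 1 + Z = 2, so Z = 1.
A = 1 and Z = 1 is H-1 — a proton.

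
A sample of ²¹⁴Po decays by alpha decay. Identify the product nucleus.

Alpha decay: mass number changes by -4, atomic number by -2.
A: 214 − 4 = 210; Z: 84 − 2 = 82.
Z = 82 is lead, so the daughter is ²¹⁰Pb.

Pb-210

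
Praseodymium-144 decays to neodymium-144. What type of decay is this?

beta-minus decay

ΔA = 144 − 144 = 0; ΔZ = 60 − 59 = +1.
A is unchanged and Z rises by 1 — a neutron has become a proton (β⁻ decay).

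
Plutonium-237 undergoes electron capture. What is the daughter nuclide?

Electron capture: mass number changes by +0, atomic number by -1.
A: 237 = 237; Z: 94 − 1 = 93.
Z = 93 is neptunium, so the daughter is neptunium-237.

Np-237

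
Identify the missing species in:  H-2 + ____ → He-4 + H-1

He-3

Conserve mass number: 2 + A = 4 + 1, so A = 3.
Conserve atomic number: 1 + Z = 2 + 1, so Z = 2.
Z = 2 is helium, so the species is He-3.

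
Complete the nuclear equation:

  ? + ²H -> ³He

Conserve mass number: A + 2 = 3, so A = 1.
Conserve atomic number: Z + 1 = 2, so Z = 1.
A = 1 and Z = 1 is ¹H — a proton.

proton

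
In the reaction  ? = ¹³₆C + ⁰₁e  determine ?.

N-13

Conserve mass number: A = 13 + 0, so A = 13.
Conserve atomic number: Z = 6 + 1, so Z = 7.
Z = 7 is nitrogen, so the species is ¹³₇N.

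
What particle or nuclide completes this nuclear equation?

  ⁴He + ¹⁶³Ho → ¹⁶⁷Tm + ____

gamma ray

Conserve mass number: 4 + 163 = 167 + A, so A = 0.
Conserve atomic number: 2 + 67 = 69 + Z, so Z = 0.
A = 0 and Z = 0 is γ — a gamma ray.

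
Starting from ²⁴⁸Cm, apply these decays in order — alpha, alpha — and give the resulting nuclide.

Start: (A, Z) = (248, 96).
After α: (244, 94).
After α: (240, 92).
Z = 92 is uranium.

U-240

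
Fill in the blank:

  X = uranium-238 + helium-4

Pu-242

Conserve mass number: A = 238 + 4, so A = 242.
Conserve atomic number: Z = 92 + 2, so Z = 94.
Z = 94 is plutonium, so the species is plutonium-242.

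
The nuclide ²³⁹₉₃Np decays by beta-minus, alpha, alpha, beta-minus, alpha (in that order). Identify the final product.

Ac-227

Start: (A, Z) = (239, 93).
After β⁻: (239, 94).
After α: (235, 92).
After α: (231, 90).
After β⁻: (231, 91).
After α: (227, 89).
Z = 89 is actinium.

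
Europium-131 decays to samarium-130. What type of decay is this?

proton emission

ΔA = 130 − 131 = -1; ΔZ = 62 − 63 = -1.
A drops by 1 and Z drops by 1 — a proton was emitted.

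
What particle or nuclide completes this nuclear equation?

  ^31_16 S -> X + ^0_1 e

P-31

Conserve mass number: 31 = A + 0, so A = 31.
Conserve atomic number: 16 = Z + 1, so Z = 15.
Z = 15 is phosphorus, so the species is ^31_15 P.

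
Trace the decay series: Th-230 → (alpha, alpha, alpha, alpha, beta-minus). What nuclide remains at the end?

Bi-214

Start: (A, Z) = (230, 90).
After α: (226, 88).
After α: (222, 86).
After α: (218, 84).
After α: (214, 82).
After β⁻: (214, 83).
Z = 83 is bismuth.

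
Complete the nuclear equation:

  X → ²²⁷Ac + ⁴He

Conserve mass number: A = 227 + 4, so A = 231.
Conserve atomic number: Z = 89 + 2, so Z = 91.
Z = 91 is protactinium, so the species is ²³¹Pa.

Pa-231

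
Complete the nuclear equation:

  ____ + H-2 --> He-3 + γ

proton

Conserve mass number: A + 2 = 3 + 0, so A = 1.
Conserve atomic number: Z + 1 = 2 + 0, so Z = 1.
A = 1 and Z = 1 is H-1 — a proton.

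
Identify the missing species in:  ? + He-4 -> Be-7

Conserve mass number: A + 4 = 7, so A = 3.
Conserve atomic number: Z + 2 = 4, so Z = 2.
Z = 2 is helium, so the species is He-3.

He-3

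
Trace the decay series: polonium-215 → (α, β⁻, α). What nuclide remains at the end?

Tl-207

Start: (A, Z) = (215, 84).
After α: (211, 82).
After β⁻: (211, 83).
After α: (207, 81).
Z = 81 is thallium.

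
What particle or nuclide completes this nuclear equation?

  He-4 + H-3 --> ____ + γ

Li-7

Conserve mass number: 4 + 3 = A + 0, so A = 7.
Conserve atomic number: 2 + 1 = Z + 0, so Z = 3.
Z = 3 is lithium, so the species is Li-7.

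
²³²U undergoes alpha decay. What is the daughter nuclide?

Th-228

Alpha decay: mass number changes by -4, atomic number by -2.
A: 232 − 4 = 228; Z: 92 − 2 = 90.
Z = 90 is thorium, so the daughter is ²²⁸Th.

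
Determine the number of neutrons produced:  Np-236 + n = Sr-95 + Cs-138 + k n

Conserve mass number: 237 = 95 + 138 + k, so k = 237 − 233 = 4.
Check atomic number: 93 = 38 + 55 + 0 = 93. ✓

4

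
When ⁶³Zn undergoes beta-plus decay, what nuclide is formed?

Cu-63

Beta-plus decay: mass number changes by +0, atomic number by -1.
A: 63 = 63; Z: 30 − 1 = 29.
Z = 29 is copper, so the daughter is ⁶³Cu.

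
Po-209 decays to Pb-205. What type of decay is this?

ΔA = 205 − 209 = -4; ΔZ = 82 − 84 = -2.
A drops by 4 and Z drops by 2 — the signature of alpha emission.

alpha decay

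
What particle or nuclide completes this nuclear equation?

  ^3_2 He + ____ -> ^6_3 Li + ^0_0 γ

triton

Conserve mass number: 3 + A = 6 + 0, so A = 3.
Conserve atomic number: 2 + Z = 3 + 0, so Z = 1.
A = 3 and Z = 1 is ^3_1 H — a triton.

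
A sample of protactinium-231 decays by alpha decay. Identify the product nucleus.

Ac-227

Alpha decay: mass number changes by -4, atomic number by -2.
A: 231 − 4 = 227; Z: 91 − 2 = 89.
Z = 89 is actinium, so the daughter is actinium-227.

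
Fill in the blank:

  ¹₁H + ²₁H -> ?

He-3

Conserve mass number: 1 + 2 = A, so A = 3.
Conserve atomic number: 1 + 1 = Z, so Z = 2.
Z = 2 is helium, so the species is ³₂He.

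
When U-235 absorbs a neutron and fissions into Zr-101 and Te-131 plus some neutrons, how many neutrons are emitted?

4

Conserve mass number: 236 = 101 + 131 + k, so k = 236 − 232 = 4.
Check atomic number: 92 = 40 + 52 + 0 = 92. ✓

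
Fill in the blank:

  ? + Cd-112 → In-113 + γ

proton

Conserve mass number: A + 112 = 113 + 0, so A = 1.
Conserve atomic number: Z + 48 = 49 + 0, so Z = 1.
A = 1 and Z = 1 is H-1 — a proton.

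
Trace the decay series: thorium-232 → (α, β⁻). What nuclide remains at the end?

Start: (A, Z) = (232, 90).
After α: (228, 88).
After β⁻: (228, 89).
Z = 89 is actinium.

Ac-228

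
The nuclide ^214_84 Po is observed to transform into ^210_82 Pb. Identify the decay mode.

alpha decay

ΔA = 210 − 214 = -4; ΔZ = 82 − 84 = -2.
A drops by 4 and Z drops by 2 — the signature of alpha emission.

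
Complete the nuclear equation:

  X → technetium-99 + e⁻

Mo-99

Conserve mass number: A = 99 + 0, so A = 99.
Conserve atomic number: Z = 43 − 1, so Z = 42.
Z = 42 is molybdenum, so the species is molybdenum-99.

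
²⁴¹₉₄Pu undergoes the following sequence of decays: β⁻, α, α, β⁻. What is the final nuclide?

U-233

Start: (A, Z) = (241, 94).
After β⁻: (241, 95).
After α: (237, 93).
After α: (233, 91).
After β⁻: (233, 92).
Z = 92 is uranium.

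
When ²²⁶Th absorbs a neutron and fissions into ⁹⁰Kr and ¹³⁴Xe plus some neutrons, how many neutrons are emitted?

Conserve mass number: 227 = 90 + 134 + k, so k = 227 − 224 = 3.
Check atomic number: 90 = 36 + 54 + 0 = 90. ✓

3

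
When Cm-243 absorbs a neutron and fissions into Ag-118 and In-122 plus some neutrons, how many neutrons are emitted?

4

Conserve mass number: 244 = 118 + 122 + k, so k = 244 − 240 = 4.
Check atomic number: 96 = 47 + 49 + 0 = 96. ✓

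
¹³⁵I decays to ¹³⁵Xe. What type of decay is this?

ΔA = 135 − 135 = 0; ΔZ = 54 − 53 = +1.
A is unchanged and Z rises by 1 — a neutron has become a proton (β⁻ decay).

beta-minus decay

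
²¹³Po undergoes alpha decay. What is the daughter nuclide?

Pb-209

Alpha decay: mass number changes by -4, atomic number by -2.
A: 213 − 4 = 209; Z: 84 − 2 = 82.
Z = 82 is lead, so the daughter is ²⁰⁹Pb.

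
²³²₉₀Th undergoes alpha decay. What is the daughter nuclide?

Alpha decay: mass number changes by -4, atomic number by -2.
A: 232 − 4 = 228; Z: 90 − 2 = 88.
Z = 88 is radium, so the daughter is ²²⁸₈₈Ra.

Ra-228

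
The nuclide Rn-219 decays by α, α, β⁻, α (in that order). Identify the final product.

Start: (A, Z) = (219, 86).
After α: (215, 84).
After α: (211, 82).
After β⁻: (211, 83).
After α: (207, 81).
Z = 81 is thallium.

Tl-207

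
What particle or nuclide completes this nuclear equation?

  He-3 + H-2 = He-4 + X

Conserve mass number: 3 + 2 = 4 + A, so A = 1.
Conserve atomic number: 2 + 1 = 2 + Z, so Z = 1.
A = 1 and Z = 1 is H-1 — a proton.

proton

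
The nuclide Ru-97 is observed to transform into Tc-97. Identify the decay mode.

beta-plus decay or electron capture

ΔA = 97 − 97 = 0; ΔZ = 43 − 44 = -1.
A is unchanged and Z drops by 1 — a proton has become a neutron (β⁺ emission or electron capture).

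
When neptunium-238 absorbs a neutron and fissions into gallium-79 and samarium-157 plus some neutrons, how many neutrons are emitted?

Conserve mass number: 239 = 79 + 157 + k, so k = 239 − 236 = 3.
Check atomic number: 93 = 31 + 62 + 0 = 93. ✓

3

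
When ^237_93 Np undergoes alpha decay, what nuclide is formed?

Alpha decay: mass number changes by -4, atomic number by -2.
A: 237 − 4 = 233; Z: 93 − 2 = 91.
Z = 91 is protactinium, so the daughter is ^233_91 Pa.

Pa-233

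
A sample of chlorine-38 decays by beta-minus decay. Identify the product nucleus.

Beta-minus decay: mass number changes by +0, atomic number by +1.
A: 38 = 38; Z: 17 + 1 = 18.
Z = 18 is argon, so the daughter is argon-38.

Ar-38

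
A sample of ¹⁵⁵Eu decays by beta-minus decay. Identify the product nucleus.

Beta-minus decay: mass number changes by +0, atomic number by +1.
A: 155 = 155; Z: 63 + 1 = 64.
Z = 64 is gadolinium, so the daughter is ¹⁵⁵Gd.

Gd-155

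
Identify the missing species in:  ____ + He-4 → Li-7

triton

Conserve mass number: A + 4 = 7, so A = 3.
Conserve atomic number: Z + 2 = 3, so Z = 1.
A = 3 and Z = 1 is H-3 — a triton.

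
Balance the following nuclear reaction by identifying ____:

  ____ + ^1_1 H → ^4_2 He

Conserve mass number: A + 1 = 4, so A = 3.
Conserve atomic number: Z + 1 = 2, so Z = 1.
A = 3 and Z = 1 is ^3_1 H — a triton.

triton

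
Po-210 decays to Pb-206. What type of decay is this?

alpha decay

ΔA = 206 − 210 = -4; ΔZ = 82 − 84 = -2.
A drops by 4 and Z drops by 2 — the signature of alpha emission.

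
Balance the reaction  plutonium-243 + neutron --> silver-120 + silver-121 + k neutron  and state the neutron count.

3

Conserve mass number: 244 = 120 + 121 + k, so k = 244 − 241 = 3.
Check atomic number: 94 = 47 + 47 + 0 = 94. ✓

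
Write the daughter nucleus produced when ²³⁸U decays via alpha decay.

Th-234

Alpha decay: mass number changes by -4, atomic number by -2.
A: 238 − 4 = 234; Z: 92 − 2 = 90.
Z = 90 is thorium, so the daughter is ²³⁴Th.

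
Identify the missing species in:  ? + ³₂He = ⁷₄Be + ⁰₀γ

Conserve mass number: A + 3 = 7 + 0, so A = 4.
Conserve atomic number: Z + 2 = 4 + 0, so Z = 2.
A = 4 and Z = 2 is ⁴₂He — an alpha particle.

alpha particle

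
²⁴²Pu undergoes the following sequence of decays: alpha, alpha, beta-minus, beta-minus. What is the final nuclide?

Start: (A, Z) = (242, 94).
After α: (238, 92).
After α: (234, 90).
After β⁻: (234, 91).
After β⁻: (234, 92).
Z = 92 is uranium.

U-234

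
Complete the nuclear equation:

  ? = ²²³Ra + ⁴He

Conserve mass number: A = 223 + 4, so A = 227.
Conserve atomic number: Z = 88 + 2, so Z = 90.
Z = 90 is thorium, so the species is ²²⁷Th.

Th-227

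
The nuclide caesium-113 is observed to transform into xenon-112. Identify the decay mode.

proton emission

ΔA = 112 − 113 = -1; ΔZ = 54 − 55 = -1.
A drops by 1 and Z drops by 1 — a proton was emitted.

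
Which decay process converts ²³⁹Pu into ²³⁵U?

ΔA = 235 − 239 = -4; ΔZ = 92 − 94 = -2.
A drops by 4 and Z drops by 2 — the signature of alpha emission.

alpha decay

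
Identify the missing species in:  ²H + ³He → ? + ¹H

Conserve mass number: 2 + 3 = A + 1, so A = 4.
Conserve atomic number: 1 + 2 = Z + 1, so Z = 2.
A = 4 and Z = 2 is ⁴He — an alpha particle.

He-4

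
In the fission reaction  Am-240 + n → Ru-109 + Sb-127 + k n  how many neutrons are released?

Conserve mass number: 241 = 109 + 127 + k, so k = 241 − 236 = 5.
Check atomic number: 95 = 44 + 51 + 0 = 95. ✓

5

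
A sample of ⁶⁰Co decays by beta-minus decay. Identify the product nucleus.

Beta-minus decay: mass number changes by +0, atomic number by +1.
A: 60 = 60; Z: 27 + 1 = 28.
Z = 28 is nickel, so the daughter is ⁶⁰Ni.

Ni-60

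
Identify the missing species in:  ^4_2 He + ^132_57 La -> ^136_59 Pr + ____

gamma ray

Conserve mass number: 4 + 132 = 136 + A, so A = 0.
Conserve atomic number: 2 + 57 = 59 + Z, so Z = 0.
A = 0 and Z = 0 is ^0_0 γ — a gamma ray.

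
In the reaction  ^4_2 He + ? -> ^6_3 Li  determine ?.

Conserve mass number: 4 + A = 6, so A = 2.
Conserve atomic number: 2 + Z = 3, so Z = 1.
A = 2 and Z = 1 is ^2_1 H — a deuteron.

deuteron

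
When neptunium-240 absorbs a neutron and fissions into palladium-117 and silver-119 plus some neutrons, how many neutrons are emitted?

Conserve mass number: 241 = 117 + 119 + k, so k = 241 − 236 = 5.
Check atomic number: 93 = 46 + 47 + 0 = 93. ✓

5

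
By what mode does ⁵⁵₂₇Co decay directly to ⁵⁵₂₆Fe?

ΔA = 55 − 55 = 0; ΔZ = 26 − 27 = -1.
A is unchanged and Z drops by 1 — a proton has become a neutron (β⁺ emission or electron capture).

beta-plus decay or electron capture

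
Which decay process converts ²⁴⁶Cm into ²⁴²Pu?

ΔA = 242 − 246 = -4; ΔZ = 94 − 96 = -2.
A drops by 4 and Z drops by 2 — the signature of alpha emission.

alpha decay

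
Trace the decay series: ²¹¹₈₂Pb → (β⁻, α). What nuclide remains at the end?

Start: (A, Z) = (211, 82).
After β⁻: (211, 83).
After α: (207, 81).
Z = 81 is thallium.

Tl-207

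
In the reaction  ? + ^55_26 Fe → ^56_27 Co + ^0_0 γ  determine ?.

proton

Conserve mass number: A + 55 = 56 + 0, so A = 1.
Conserve atomic number: Z + 26 = 27 + 0, so Z = 1.
A = 1 and Z = 1 is ^1_1 H — a proton.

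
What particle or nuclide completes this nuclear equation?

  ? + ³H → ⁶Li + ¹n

alpha particle

Conserve mass number: A + 3 = 6 + 1, so A = 4.
Conserve atomic number: Z + 1 = 3 + 0, so Z = 2.
A = 4 and Z = 2 is ⁴He — an alpha particle.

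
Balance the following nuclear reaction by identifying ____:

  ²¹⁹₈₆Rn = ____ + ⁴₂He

Conserve mass number: 219 = A + 4, so A = 215.
Conserve atomic number: 86 = Z + 2, so Z = 84.
Z = 84 is polonium, so the species is ²¹⁵₈₄Po.

Po-215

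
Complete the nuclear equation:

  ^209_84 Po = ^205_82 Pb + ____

alpha particle

Conserve mass number: 209 = 205 + A, so A = 4.
Conserve atomic number: 84 = 82 + Z, so Z = 2.
A = 4 and Z = 2 is ^4_2 He — an alpha particle.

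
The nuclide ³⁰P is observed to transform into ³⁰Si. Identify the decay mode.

ΔA = 30 − 30 = 0; ΔZ = 14 − 15 = -1.
A is unchanged and Z drops by 1 — a proton has become a neutron (β⁺ emission or electron capture).

beta-plus decay or electron capture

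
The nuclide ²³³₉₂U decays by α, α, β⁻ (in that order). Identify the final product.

Start: (A, Z) = (233, 92).
After α: (229, 90).
After α: (225, 88).
After β⁻: (225, 89).
Z = 89 is actinium.

Ac-225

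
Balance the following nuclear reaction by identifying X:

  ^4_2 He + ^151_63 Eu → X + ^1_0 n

Tb-154

Conserve mass number: 4 + 151 = A + 1, so A = 154.
Conserve atomic number: 2 + 63 = Z + 0, so Z = 65.
Z = 65 is terbium, so the species is ^154_65 Tb.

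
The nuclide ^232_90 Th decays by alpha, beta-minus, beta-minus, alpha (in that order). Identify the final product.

Ra-224

Start: (A, Z) = (232, 90).
After α: (228, 88).
After β⁻: (228, 89).
After β⁻: (228, 90).
After α: (224, 88).
Z = 88 is radium.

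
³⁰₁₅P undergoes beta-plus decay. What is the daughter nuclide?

Beta-plus decay: mass number changes by +0, atomic number by -1.
A: 30 = 30; Z: 15 − 1 = 14.
Z = 14 is silicon, so the daughter is ³⁰₁₄Si.

Si-30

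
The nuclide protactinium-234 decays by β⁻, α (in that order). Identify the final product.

Start: (A, Z) = (234, 91).
After β⁻: (234, 92).
After α: (230, 90).
Z = 90 is thorium.

Th-230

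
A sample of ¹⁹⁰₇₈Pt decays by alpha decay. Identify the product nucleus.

Alpha decay: mass number changes by -4, atomic number by -2.
A: 190 − 4 = 186; Z: 78 − 2 = 76.
Z = 76 is osmium, so the daughter is ¹⁸⁶₇₆Os.

Os-186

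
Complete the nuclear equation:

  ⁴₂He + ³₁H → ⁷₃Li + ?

gamma ray

Conserve mass number: 4 + 3 = 7 + A, so A = 0.
Conserve atomic number: 2 + 1 = 3 + Z, so Z = 0.
A = 0 and Z = 0 is ⁰₀γ — a gamma ray.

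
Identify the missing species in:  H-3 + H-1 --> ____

He-4

Conserve mass number: 3 + 1 = A, so A = 4.
Conserve atomic number: 1 + 1 = Z, so Z = 2.
A = 4 and Z = 2 is He-4 — an alpha particle.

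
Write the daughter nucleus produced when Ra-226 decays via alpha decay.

Rn-222

Alpha decay: mass number changes by -4, atomic number by -2.
A: 226 − 4 = 222; Z: 88 − 2 = 86.
Z = 86 is radon, so the daughter is Rn-222.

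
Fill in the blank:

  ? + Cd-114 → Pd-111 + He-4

neutron

Conserve mass number: A + 114 = 111 + 4, so A = 1.
Conserve atomic number: Z + 48 = 46 + 2, so Z = 0.
A = 1 and Z = 0 is n — a neutron.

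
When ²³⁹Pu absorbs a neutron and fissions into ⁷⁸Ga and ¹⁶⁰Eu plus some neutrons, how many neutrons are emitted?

2

Conserve mass number: 240 = 78 + 160 + k, so k = 240 − 238 = 2.
Check atomic number: 94 = 31 + 63 + 0 = 94. ✓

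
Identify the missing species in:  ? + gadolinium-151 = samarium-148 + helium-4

neutron

Conserve mass number: A + 151 = 148 + 4, so A = 1.
Conserve atomic number: Z + 64 = 62 + 2, so Z = 0.
A = 1 and Z = 0 is neutron — a neutron.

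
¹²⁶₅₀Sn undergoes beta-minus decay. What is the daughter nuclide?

Beta-minus decay: mass number changes by +0, atomic number by +1.
A: 126 = 126; Z: 50 + 1 = 51.
Z = 51 is antimony, so the daughter is ¹²⁶₅₁Sb.

Sb-126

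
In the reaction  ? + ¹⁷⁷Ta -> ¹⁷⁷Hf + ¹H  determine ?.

neutron

Conserve mass number: A + 177 = 177 + 1, so A = 1.
Conserve atomic number: Z + 73 = 72 + 1, so Z = 0.
A = 1 and Z = 0 is ¹n — a neutron.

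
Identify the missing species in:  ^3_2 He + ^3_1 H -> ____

Li-6

Conserve mass number: 3 + 3 = A, so A = 6.
Conserve atomic number: 2 + 1 = Z, so Z = 3.
Z = 3 is lithium, so the species is ^6_3 Li.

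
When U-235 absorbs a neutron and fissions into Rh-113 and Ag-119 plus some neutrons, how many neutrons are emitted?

4

Conserve mass number: 236 = 113 + 119 + k, so k = 236 − 232 = 4.
Check atomic number: 92 = 45 + 47 + 0 = 92. ✓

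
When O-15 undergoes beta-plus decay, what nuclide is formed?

N-15

Beta-plus decay: mass number changes by +0, atomic number by -1.
A: 15 = 15; Z: 8 − 1 = 7.
Z = 7 is nitrogen, so the daughter is N-15.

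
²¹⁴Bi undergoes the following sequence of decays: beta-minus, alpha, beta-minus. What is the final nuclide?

Start: (A, Z) = (214, 83).
After β⁻: (214, 84).
After α: (210, 82).
After β⁻: (210, 83).
Z = 83 is bismuth.

Bi-210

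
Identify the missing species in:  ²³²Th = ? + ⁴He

Conserve mass number: 232 = A + 4, so A = 228.
Conserve atomic number: 90 = Z + 2, so Z = 88.
Z = 88 is radium, so the species is ²²⁸Ra.

Ra-228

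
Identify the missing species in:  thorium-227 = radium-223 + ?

Conserve mass number: 227 = 223 + A, so A = 4.
Conserve atomic number: 90 = 88 + Z, so Z = 2.
A = 4 and Z = 2 is helium-4 — an alpha particle.

alpha particle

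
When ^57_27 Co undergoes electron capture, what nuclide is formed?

Electron capture: mass number changes by +0, atomic number by -1.
A: 57 = 57; Z: 27 − 1 = 26.
Z = 26 is iron, so the daughter is ^57_26 Fe.

Fe-57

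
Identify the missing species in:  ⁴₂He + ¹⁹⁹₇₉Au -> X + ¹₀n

Conserve mass number: 4 + 199 = A + 1, so A = 202.
Conserve atomic number: 2 + 79 = Z + 0, so Z = 81.
Z = 81 is thallium, so the species is ²⁰²₈₁Tl.

Tl-202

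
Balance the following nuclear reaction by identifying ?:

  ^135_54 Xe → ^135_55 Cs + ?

Conserve mass number: 135 = 135 + A, so A = 0.
Conserve atomic number: 54 = 55 + Z, so Z = -1.
A = 0 and Z = -1 is ^0_-1 e — a beta-minus particle.

beta-minus particle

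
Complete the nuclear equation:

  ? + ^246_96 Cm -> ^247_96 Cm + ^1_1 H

Conserve mass number: A + 246 = 247 + 1, so A = 2.
Conserve atomic number: Z + 96 = 96 + 1, so Z = 1.
A = 2 and Z = 1 is ^2_1 H — a deuteron.

deuteron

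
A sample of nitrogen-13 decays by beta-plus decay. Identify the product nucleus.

C-13

Beta-plus decay: mass number changes by +0, atomic number by -1.
A: 13 = 13; Z: 7 − 1 = 6.
Z = 6 is carbon, so the daughter is carbon-13.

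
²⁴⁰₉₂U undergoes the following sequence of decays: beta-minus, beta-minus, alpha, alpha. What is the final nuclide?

Start: (A, Z) = (240, 92).
After β⁻: (240, 93).
After β⁻: (240, 94).
After α: (236, 92).
After α: (232, 90).
Z = 90 is thorium.

Th-232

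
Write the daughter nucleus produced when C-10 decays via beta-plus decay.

Beta-plus decay: mass number changes by +0, atomic number by -1.
A: 10 = 10; Z: 6 − 1 = 5.
Z = 5 is boron, so the daughter is B-10.

B-10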